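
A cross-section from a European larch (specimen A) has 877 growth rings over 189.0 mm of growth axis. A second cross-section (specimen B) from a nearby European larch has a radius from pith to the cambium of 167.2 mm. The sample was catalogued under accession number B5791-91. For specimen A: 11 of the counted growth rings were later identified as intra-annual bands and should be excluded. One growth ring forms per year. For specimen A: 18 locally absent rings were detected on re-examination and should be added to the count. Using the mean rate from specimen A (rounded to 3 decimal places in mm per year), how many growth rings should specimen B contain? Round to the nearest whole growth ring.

Specimen A: adjusted count: 877 − 11 + 18 = 884 growth rings.
A: Mean rate = 189.0 mm / 884 years ≈ 0.214 mm/year.
B spans 167.2 / 0.214 = 781.31 years ≈ 781 growth rings.

781 growth rings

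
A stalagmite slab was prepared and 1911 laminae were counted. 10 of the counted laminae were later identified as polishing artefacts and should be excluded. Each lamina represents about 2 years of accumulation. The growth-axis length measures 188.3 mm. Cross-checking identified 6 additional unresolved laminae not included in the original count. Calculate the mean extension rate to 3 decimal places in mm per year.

0.049 mm per year

Correcting the raw count gives 1911 − 10 + 6 = 1907 true laminae.
At 2 years per lamina, 1907 × 2 = 3814 years.
Extension rate ≈ 188.3 / 3814 = 0.049 mm per year.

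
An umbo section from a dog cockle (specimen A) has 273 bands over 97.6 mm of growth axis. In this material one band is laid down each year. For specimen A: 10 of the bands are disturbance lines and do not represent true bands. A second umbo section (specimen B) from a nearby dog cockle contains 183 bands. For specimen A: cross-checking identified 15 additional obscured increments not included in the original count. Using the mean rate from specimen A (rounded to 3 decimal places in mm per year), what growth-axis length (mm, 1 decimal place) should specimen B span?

Specimen A: adjusted count: 273 − 10 + 15 = 278 bands.
A: 97.6 mm over 278 years gives 97.6 / 278 ≈ 0.351 mm/year.
Length of B = 0.351 × 183 = 64.2 mm.

64.2 mm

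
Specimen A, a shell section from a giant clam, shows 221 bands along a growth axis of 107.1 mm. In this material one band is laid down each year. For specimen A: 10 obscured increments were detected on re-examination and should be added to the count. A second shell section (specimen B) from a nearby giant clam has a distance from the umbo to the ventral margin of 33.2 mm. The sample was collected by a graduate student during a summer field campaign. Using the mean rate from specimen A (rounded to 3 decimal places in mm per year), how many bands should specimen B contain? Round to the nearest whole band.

Specimen A: true band count = 221 + 10 = 231.
A: Mean rate = 107.1 mm / 231 years ≈ 0.464 mm/yr.
B spans 33.2 / 0.464 = 71.55 years ≈ 72 bands.

72 bands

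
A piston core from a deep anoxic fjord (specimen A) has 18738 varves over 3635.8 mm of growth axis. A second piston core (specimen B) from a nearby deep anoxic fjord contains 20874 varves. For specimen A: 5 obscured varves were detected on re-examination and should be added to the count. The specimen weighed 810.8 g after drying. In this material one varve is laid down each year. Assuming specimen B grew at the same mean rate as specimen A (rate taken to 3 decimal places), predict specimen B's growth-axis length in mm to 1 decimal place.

Specimen A: correcting the raw count gives 18738 + 5 = 18743 true varves.
A: 3635.8 mm over 18743 years gives 3635.8 / 18743 ≈ 0.194 mm/year.
Length of B = 0.194 × 20874 = 4049.6 mm.

4049.6 mm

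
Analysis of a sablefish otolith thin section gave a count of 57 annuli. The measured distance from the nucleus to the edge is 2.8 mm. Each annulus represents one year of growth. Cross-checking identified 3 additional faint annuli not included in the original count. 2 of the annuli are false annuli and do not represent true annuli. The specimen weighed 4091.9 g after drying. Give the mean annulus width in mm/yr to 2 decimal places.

Correcting the raw count gives 57 − 2 + 3 = 58 true annuli.
2.8 mm over 58 years gives 2.8 / 58 ≈ 0.05 mm/yr.

0.05 mm/yr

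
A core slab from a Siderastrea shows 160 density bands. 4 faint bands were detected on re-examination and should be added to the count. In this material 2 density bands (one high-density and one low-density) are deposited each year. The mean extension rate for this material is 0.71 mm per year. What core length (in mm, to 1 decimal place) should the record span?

True density band count = 160 + 4 = 164.
Dividing by 2 density bands per year: 164 / 2 = 82 years.
Predicted length = 0.71 mm/year × 82 years = 58.2 mm.

58.2 mm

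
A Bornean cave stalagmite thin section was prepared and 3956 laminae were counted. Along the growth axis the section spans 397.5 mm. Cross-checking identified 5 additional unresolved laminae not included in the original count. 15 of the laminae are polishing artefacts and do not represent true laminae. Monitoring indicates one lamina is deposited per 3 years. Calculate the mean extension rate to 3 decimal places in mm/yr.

0.034 mm/yr

Correcting the raw count gives 3956 − 15 + 5 = 3946 true laminae.
Multiplying by 3 years per lamina: 3946 × 3 = 11838 years.
Extension rate ≈ 397.5 / 11838 = 0.034 mm/yr.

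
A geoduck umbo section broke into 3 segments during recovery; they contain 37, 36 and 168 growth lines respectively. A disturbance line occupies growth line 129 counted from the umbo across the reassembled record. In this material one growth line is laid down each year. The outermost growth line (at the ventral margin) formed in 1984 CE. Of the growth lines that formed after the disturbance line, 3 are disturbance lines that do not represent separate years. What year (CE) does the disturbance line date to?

Total growth lines = 37 + 36 + 168 = 241.
241 − 129 = 112 growth lines lie beyond the disturbance line toward the ventral margin.
112 − 3 false = 109 true growth lines after the disturbance line.
The growth line at the ventral margin is 1984 CE, so the disturbance line dates to 1984 − 109 = 1875 CE.

1875 CE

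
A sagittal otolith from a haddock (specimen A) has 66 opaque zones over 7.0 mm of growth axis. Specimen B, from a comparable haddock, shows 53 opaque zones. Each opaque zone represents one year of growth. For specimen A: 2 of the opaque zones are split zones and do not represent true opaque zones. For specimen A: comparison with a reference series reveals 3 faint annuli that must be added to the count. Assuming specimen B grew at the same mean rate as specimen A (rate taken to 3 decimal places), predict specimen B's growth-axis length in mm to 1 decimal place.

5.5 mm

Specimen A: after corrections the count is 66 − 2 + 3 = 67 opaque zones.
A: 7.0 mm over 67 years gives 7.0 / 67 ≈ 0.104 mm/yr.
Length of B = 0.104 × 53 = 5.5 mm.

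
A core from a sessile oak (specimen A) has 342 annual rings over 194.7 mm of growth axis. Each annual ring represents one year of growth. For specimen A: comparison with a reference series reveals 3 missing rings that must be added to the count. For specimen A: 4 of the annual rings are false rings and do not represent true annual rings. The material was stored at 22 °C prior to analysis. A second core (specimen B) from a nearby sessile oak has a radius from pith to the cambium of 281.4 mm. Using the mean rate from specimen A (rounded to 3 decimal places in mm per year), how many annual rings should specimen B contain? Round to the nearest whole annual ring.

Specimen A: adjusted count: 342 − 4 + 3 = 341 annual rings.
A: Mean rate = 194.7 mm / 341 years ≈ 0.571 mm/yr.
B spans 281.4 / 0.571 = 492.82 years ≈ 493 annual rings.

493 annual rings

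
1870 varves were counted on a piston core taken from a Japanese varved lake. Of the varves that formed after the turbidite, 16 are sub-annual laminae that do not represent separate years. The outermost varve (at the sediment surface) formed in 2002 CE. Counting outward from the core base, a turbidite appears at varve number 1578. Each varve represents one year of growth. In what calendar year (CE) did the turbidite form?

1870 − 1578 = 292 varves lie beyond the turbidite toward the sediment surface.
Removing the 16 false varves leaves 292 − 16 = 276 true varves beyond the turbidite.
2002 − 276 = 1726 CE.

1726 CE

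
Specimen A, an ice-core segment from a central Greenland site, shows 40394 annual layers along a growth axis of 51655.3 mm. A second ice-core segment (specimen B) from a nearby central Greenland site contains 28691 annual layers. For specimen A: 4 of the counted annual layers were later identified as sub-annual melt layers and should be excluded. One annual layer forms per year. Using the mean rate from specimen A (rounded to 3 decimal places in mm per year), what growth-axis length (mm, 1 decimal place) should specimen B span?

36695.8 mm

Specimen A: correcting the raw count gives 40394 − 4 = 40390 true annual layers.
A: Mean rate = 51655.3 mm / 40390 years ≈ 1.279 mm/yr.
Length of B = 1.279 × 28691 = 36695.8 mm.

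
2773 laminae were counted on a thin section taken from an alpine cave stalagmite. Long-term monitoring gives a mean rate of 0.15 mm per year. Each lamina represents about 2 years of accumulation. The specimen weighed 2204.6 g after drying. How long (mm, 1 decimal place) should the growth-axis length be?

At 2 years per lamina, 2773 × 2 = 5546 years.
Predicted length = 0.15 mm/year × 5546 years = 831.9 mm.

831.9 mm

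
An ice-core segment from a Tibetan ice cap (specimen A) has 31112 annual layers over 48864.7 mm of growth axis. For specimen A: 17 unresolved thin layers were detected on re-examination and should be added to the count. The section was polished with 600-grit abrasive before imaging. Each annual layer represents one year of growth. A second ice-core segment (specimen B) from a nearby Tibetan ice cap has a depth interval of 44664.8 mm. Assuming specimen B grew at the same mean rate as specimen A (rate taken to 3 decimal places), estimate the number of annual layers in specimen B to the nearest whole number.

Specimen A: correcting the raw count gives 31112 + 17 = 31129 true annual layers.
A: Mean rate = 48864.7 mm / 31129 years ≈ 1.570 mm/year.
For B, 44664.8 / 1.570 = 28448.92 years ≈ 28449 annual layers.

28449 annual layers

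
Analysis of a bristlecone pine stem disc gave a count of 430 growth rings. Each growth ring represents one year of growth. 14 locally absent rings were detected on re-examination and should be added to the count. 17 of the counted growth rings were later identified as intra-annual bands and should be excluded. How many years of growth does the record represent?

True growth ring count = 430 − 17 + 14 = 427.
With a one-to-one growth ring periodicity this is 427 years.

427 years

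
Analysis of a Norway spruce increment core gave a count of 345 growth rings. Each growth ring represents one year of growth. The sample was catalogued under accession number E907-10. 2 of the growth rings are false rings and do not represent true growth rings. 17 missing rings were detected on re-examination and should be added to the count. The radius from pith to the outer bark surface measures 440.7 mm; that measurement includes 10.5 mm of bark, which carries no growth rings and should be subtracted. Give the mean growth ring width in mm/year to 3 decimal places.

Correcting the raw count gives 345 − 2 + 17 = 360 true growth rings.
The growth record spans 440.7 − 10.5 = 430.2 mm.
Extension rate ≈ 430.2 / 360 = 1.195 mm/year.

1.195 mm/year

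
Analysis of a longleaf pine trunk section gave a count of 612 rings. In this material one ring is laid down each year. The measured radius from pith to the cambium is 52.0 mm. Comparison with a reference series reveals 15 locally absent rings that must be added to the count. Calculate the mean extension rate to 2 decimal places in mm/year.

Correcting the raw count gives 612 + 15 = 627 true rings.
52.0 mm over 627 years gives 52.0 / 627 ≈ 0.08 mm/year.

0.08 mm/year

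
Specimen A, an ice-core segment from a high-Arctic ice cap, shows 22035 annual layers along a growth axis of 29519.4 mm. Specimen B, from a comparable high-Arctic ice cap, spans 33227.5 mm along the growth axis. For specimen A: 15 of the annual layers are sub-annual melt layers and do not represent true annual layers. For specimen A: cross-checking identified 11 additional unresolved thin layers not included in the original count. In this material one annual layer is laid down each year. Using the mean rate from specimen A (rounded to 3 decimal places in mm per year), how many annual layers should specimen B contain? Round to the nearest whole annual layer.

Specimen A: adjusted count: 22035 − 15 + 11 = 22031 annual layers.
A: 29519.4 mm over 22031 years gives 29519.4 / 22031 ≈ 1.340 mm/yr.
Specimen B: 33227.5 mm / 1.340 mm per year = 24796.64 years ≈ 24797 annual layers.

24797 annual layers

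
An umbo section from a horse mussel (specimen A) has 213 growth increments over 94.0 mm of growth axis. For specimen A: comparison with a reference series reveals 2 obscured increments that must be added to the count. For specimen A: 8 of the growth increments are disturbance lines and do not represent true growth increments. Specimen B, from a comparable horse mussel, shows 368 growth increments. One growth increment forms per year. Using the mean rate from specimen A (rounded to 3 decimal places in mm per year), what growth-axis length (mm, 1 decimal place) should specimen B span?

Specimen A: after corrections the count is 213 − 8 + 2 = 207 growth increments.
A: Extension rate ≈ 94.0 / 207 = 0.454 mm/yr.
Length of B = 0.454 × 368 = 167.1 mm.

167.1 mm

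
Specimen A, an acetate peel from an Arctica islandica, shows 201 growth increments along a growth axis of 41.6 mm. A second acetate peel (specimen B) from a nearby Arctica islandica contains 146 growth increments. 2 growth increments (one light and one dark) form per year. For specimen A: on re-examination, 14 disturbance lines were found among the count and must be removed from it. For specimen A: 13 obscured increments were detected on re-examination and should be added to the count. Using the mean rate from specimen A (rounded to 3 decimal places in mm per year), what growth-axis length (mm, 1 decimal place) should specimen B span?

Specimen A: after corrections the count is 201 − 14 + 13 = 200 growth increments.
Specimen A: dividing by 2 growth increments per year: 200 / 2 = 100 years.
A: 41.6 mm over 100 years gives 41.6 / 100 ≈ 0.416 mm per year.
Specimen B: 146 growth increments at 2 per year is 146 / 2 = 73 years. For B, 0.416 mm/year × 73 years = 30.4 mm.

30.4 mm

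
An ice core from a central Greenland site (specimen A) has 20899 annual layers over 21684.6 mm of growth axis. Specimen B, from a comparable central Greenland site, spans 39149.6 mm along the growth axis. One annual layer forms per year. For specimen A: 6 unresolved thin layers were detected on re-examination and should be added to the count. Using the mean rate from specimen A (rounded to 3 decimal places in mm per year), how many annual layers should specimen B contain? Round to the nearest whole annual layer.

Specimen A: true annual layer count = 20899 + 6 = 20905.
A: Mean rate = 21684.6 mm / 20905 years ≈ 1.037 mm/year.
For B, 39149.6 / 1.037 = 37752.75 years ≈ 37753 annual layers.

37753 annual layers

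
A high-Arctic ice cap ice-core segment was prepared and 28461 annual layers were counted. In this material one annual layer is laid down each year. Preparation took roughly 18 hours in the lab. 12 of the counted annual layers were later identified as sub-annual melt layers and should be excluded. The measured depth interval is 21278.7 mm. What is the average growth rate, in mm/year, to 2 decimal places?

After corrections the count is 28461 − 12 = 28449 annual layers.
21278.7 mm over 28449 years gives 21278.7 / 28449 ≈ 0.75 mm/year.

0.75 mm/year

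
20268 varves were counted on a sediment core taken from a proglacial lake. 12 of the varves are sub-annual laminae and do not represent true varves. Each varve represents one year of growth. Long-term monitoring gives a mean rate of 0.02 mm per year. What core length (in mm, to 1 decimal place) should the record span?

After corrections the count is 20268 − 12 = 20256 varves.
Predicted length = 0.02 mm/year × 20256 years = 405.1 mm.

405.1 mm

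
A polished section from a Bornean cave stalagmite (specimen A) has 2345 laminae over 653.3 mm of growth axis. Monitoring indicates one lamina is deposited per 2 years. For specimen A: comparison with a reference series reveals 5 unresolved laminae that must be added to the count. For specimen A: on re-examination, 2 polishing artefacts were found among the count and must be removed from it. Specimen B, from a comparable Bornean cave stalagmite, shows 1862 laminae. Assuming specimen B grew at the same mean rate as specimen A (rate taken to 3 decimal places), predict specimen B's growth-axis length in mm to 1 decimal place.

Specimen A: after corrections the count is 2345 − 2 + 5 = 2348 laminae.
Specimen A: at 2 years per lamina, 2348 × 2 = 4696 years.
A: Extension rate ≈ 653.3 / 4696 = 0.139 mm/yr.
Specimen B: multiplying by 2 years per lamina: 1862 × 2 = 3724 years. Length of B = 0.139 × 3724 = 517.6 mm.

517.6 mm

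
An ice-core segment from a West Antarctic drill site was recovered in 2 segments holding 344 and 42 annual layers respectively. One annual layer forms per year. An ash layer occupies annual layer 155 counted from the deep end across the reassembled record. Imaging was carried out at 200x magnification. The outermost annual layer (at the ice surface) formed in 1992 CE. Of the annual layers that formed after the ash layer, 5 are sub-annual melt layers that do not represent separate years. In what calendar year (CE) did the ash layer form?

1766 CE

Total annual layers = 344 + 42 = 386.
386 − 155 = 231 annual layers lie beyond the ash layer toward the ice surface.
Excluding 5 false annual layers: 231 − 5 = 226.
The annual layer at the ice surface is 1992 CE, so the ash layer dates to 1992 − 226 = 1766 CE.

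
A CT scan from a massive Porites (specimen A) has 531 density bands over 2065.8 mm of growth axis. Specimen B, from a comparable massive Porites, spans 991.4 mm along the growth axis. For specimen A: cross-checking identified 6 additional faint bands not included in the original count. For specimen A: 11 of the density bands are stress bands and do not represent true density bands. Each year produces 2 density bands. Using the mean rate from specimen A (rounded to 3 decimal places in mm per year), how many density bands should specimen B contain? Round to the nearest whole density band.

252 density bands

Specimen A: adjusted count: 531 − 11 + 6 = 526 density bands.
Specimen A: dividing by 2 density bands per year: 526 / 2 = 263 years.
A: 2065.8 mm over 263 years gives 2065.8 / 263 ≈ 7.855 mm/year.
Specimen B: 991.4 mm / 7.855 mm per year = 126.21 years; at 2 density bands per year that is 126.21 × 2 ≈ 252 density bands.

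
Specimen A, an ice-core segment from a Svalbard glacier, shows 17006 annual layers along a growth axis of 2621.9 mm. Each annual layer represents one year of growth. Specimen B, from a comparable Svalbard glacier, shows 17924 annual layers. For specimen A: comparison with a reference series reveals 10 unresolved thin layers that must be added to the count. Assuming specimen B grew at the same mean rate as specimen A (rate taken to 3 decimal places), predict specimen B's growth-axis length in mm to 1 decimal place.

Specimen A: correcting the raw count gives 17006 + 10 = 17016 true annual layers.
A: Extension rate ≈ 2621.9 / 17016 = 0.154 mm/year.
Length of B = 0.154 × 17924 = 2760.3 mm.

2760.3 mm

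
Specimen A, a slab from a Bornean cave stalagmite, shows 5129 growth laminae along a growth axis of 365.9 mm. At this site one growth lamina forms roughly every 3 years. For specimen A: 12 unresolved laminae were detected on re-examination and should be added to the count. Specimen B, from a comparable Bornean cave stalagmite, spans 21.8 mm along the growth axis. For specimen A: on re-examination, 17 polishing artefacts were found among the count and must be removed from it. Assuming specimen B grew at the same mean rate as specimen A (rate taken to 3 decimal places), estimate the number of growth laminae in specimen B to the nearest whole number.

303 growth laminae

Specimen A: correcting the raw count gives 5129 − 17 + 12 = 5124 true growth laminae.
Specimen A: multiplying by 3 years per growth lamina: 5124 × 3 = 15372 years.
A: Mean rate = 365.9 mm / 15372 years ≈ 0.024 mm per year.
For B, 21.8 / 0.024 = 908.33 years; at 3 years per growth lamina that is 908.33 / 3 ≈ 303 growth laminae.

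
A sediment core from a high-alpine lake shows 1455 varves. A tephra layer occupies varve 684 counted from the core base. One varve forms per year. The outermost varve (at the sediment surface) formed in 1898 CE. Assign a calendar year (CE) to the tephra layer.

Between varve 684 and the sediment surface there are 1455 − 684 = 771 varves.
The varve at the sediment surface is 1898 CE, so the tephra layer dates to 1898 − 771 = 1127 CE.

1127 CE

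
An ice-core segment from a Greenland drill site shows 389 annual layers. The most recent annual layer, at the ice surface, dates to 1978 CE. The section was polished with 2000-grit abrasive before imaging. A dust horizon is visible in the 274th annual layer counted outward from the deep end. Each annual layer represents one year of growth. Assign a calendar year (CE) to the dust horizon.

Between annual layer 274 and the ice surface there are 389 − 274 = 115 annual layers.
The annual layer at the ice surface is 1978 CE, so the dust horizon dates to 1978 − 115 = 1863 CE.

1863 CE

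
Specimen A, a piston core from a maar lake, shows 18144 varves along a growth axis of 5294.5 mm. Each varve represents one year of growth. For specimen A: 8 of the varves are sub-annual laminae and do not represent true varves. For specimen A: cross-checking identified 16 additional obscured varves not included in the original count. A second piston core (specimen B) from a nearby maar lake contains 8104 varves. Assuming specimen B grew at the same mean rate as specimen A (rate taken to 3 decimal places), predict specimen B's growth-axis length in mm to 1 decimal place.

2366.4 mm

Specimen A: correcting the raw count gives 18144 − 8 + 16 = 18152 true varves.
A: Extension rate ≈ 5294.5 / 18152 = 0.292 mm per year.
For B, 0.292 mm/year × 8104 years = 2366.4 mm.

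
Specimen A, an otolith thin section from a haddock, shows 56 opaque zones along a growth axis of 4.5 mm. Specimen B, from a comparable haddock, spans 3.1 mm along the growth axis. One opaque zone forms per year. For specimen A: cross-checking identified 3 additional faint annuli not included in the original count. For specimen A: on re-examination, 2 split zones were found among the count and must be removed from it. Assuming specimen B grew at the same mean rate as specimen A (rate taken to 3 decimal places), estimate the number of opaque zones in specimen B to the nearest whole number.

39 opaque zones

Specimen A: after corrections the count is 56 − 2 + 3 = 57 opaque zones.
A: Mean rate = 4.5 mm / 57 years ≈ 0.079 mm/yr.
Specimen B: 3.1 mm / 0.079 mm per year = 39.24 years ≈ 39 opaque zones.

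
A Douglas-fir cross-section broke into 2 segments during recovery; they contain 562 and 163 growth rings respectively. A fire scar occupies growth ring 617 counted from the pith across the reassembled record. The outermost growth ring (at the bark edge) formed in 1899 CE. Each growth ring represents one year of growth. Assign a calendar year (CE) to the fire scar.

1791 CE

Total growth rings = 562 + 163 = 725.
725 − 617 = 108 growth rings lie beyond the fire scar toward the bark edge.
The growth ring at the bark edge is 1899 CE, so the fire scar dates to 1899 − 108 = 1791 CE.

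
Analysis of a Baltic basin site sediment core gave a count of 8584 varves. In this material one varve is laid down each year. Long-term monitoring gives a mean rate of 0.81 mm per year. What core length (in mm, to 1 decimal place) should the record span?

6953.0 mm

The record spans 8584 years at 0.81 mm per year.
Predicted length = 0.81 mm/year × 8584 years = 6953.0 mm.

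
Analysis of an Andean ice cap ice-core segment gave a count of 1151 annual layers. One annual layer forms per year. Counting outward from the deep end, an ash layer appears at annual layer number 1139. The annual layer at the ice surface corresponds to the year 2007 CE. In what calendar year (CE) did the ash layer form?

1995 CE

Between annual layer 1139 and the ice surface there are 1151 − 1139 = 12 annual layers.
2007 − 12 = 1995 CE.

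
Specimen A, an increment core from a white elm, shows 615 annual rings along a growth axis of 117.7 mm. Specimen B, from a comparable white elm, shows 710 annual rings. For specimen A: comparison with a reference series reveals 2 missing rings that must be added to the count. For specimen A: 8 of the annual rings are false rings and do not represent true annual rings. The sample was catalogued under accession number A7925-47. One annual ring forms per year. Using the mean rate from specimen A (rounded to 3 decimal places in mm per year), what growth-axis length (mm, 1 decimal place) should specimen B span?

Specimen A: adjusted count: 615 − 8 + 2 = 609 annual rings.
A: Extension rate ≈ 117.7 / 609 = 0.193 mm/year.
For B, 0.193 mm/year × 710 years = 137.0 mm.

137.0 mm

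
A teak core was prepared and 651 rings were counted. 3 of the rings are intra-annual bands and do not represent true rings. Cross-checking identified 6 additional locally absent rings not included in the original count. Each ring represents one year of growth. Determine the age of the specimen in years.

True ring count = 651 − 3 + 6 = 654.
With a one-to-one ring periodicity this is 654 years.

654 yr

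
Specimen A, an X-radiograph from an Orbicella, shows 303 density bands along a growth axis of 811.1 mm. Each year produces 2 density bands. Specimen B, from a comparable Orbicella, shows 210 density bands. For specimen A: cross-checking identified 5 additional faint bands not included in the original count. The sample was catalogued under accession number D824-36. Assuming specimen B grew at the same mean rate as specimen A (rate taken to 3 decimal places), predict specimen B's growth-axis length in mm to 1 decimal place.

Specimen A: adjusted count: 303 + 5 = 308 density bands.
Specimen A: 308 density bands at 2 per year is 308 / 2 = 154 years.
A: Extension rate ≈ 811.1 / 154 = 5.267 mm/yr.
Specimen B: with 2 density bands per year, 210 / 2 = 105 years. B's length ≈ 5.267 × 105 = 553.0 mm.

553.0 mm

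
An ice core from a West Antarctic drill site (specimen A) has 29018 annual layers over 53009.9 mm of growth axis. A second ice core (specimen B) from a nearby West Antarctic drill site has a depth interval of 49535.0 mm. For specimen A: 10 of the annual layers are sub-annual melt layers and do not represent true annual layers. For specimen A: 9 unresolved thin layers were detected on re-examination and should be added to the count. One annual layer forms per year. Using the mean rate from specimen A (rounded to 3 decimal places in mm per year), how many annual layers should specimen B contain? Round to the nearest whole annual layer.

27113 annual layers

Specimen A: true annual layer count = 29018 − 10 + 9 = 29017.
A: Mean rate = 53009.9 mm / 29017 years ≈ 1.827 mm/year.
B spans 49535.0 / 1.827 = 27112.75 years ≈ 27113 annual layers.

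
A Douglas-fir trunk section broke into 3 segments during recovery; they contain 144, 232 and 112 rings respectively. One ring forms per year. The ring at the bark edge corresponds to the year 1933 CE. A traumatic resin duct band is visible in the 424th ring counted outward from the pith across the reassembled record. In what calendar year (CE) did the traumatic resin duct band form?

1869 CE

Total rings = 144 + 232 + 112 = 488.
The traumatic resin duct band sits at ring 424 from the pith, so 488 − 424 = 64 rings formed after it.
Counting back 64 years from 1933 CE places the traumatic resin duct band in 1933 − 64 = 1869 CE.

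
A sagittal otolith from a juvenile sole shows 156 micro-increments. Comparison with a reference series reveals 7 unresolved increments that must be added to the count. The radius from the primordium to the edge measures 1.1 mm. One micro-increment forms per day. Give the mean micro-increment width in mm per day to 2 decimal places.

True micro-increment count = 156 + 7 = 163.
Mean rate = 1.1 mm / 163 days ≈ 0.01 mm per day.

0.01 mm per day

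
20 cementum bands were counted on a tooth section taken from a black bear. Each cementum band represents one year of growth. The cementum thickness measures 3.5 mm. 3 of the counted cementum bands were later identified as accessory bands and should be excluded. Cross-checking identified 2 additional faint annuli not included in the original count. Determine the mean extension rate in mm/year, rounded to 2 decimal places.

0.18 mm/year

True cementum band count = 20 − 3 + 2 = 19.
Extension rate ≈ 3.5 / 19 = 0.18 mm/year.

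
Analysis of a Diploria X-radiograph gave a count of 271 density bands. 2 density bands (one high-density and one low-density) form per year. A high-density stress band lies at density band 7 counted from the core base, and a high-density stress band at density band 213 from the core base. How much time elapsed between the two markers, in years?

The two markers are separated by 213 − 7 = 206 density bands.
206 density bands at 2 per year is 206 / 2 = 103 years.

103 yr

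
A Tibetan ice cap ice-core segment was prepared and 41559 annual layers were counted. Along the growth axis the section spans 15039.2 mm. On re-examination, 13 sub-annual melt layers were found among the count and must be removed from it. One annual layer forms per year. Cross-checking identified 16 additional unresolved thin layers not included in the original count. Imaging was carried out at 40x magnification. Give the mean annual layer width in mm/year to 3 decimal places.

After corrections the count is 41559 − 13 + 16 = 41562 annual layers.
15039.2 mm over 41562 years gives 15039.2 / 41562 ≈ 0.362 mm/year.

0.362 mm/year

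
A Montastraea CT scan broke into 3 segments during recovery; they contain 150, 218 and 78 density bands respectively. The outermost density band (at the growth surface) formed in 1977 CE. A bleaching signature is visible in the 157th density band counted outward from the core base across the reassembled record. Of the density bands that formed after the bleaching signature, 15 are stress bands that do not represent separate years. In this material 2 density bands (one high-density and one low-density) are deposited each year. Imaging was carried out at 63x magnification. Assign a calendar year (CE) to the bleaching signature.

Total density bands = 150 + 218 + 78 = 446.
Between density band 157 and the growth surface there are 446 − 157 = 289 density bands.
289 − 15 false = 274 true density bands after the bleaching signature.
274 density bands at 2 per year is 274 / 2 = 137 years.
1977 − 137 = 1840 CE.

1840 CE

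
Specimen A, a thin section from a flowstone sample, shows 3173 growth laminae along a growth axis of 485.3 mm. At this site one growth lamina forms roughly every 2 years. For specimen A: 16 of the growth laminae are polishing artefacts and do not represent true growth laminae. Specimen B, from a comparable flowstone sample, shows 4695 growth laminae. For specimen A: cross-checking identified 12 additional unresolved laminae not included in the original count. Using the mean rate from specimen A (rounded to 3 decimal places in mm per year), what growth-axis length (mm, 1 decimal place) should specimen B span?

Specimen A: after corrections the count is 3173 − 16 + 12 = 3169 growth laminae.
Specimen A: at 2 years per growth lamina, 3169 × 2 = 6338 years.
A: Mean rate = 485.3 mm / 6338 years ≈ 0.077 mm/yr.
Specimen B: at 2 years per growth lamina, 4695 × 2 = 9390 years. Length of B = 0.077 × 9390 = 723.0 mm.

723.0 mm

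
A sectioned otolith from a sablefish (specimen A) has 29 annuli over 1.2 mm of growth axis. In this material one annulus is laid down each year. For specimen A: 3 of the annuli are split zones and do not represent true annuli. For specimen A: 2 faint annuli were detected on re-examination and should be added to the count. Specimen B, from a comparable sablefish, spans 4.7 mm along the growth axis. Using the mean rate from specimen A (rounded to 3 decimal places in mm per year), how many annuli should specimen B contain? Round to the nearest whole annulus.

Specimen A: true annulus count = 29 − 3 + 2 = 28.
A: Extension rate ≈ 1.2 / 28 = 0.043 mm/year.
Specimen B: 4.7 mm / 0.043 mm per year = 109.30 years ≈ 109 annuli.

109 annuli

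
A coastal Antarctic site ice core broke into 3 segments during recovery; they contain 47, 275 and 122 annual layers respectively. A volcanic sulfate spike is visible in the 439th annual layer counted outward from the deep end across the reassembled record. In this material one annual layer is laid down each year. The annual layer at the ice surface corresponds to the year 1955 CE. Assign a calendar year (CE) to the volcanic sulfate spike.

1950 CE

Total annual layers = 47 + 275 + 122 = 444.
444 − 439 = 5 annual layers lie beyond the volcanic sulfate spike toward the ice surface.
The annual layer at the ice surface is 1955 CE, so the volcanic sulfate spike dates to 1955 − 5 = 1950 CE.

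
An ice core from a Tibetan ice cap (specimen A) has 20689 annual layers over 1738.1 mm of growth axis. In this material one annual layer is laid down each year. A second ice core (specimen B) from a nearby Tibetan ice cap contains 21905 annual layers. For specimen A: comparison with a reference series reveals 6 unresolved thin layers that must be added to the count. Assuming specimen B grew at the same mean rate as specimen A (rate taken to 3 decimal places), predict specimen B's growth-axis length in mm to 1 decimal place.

1840.0 mm

Specimen A: after corrections the count is 20689 + 6 = 20695 annual layers.
A: Extension rate ≈ 1738.1 / 20695 = 0.084 mm/yr.
For B, 0.084 mm/year × 21905 years = 1840.0 mm.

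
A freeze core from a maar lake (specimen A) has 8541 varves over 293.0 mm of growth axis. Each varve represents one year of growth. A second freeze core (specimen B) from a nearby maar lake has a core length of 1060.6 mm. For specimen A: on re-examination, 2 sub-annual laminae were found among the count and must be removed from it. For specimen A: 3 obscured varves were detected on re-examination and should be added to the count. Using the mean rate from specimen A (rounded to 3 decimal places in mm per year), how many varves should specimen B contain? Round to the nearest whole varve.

Specimen A: true varve count = 8541 − 2 + 3 = 8542.
A: Mean rate = 293.0 mm / 8542 years ≈ 0.034 mm/yr.
For B, 1060.6 / 0.034 = 31194.12 years ≈ 31194 varves.

31194 varves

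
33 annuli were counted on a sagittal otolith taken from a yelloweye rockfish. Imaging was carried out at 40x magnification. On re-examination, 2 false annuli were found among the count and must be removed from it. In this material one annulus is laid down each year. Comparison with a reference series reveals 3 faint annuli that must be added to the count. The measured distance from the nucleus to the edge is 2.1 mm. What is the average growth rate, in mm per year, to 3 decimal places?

Correcting the raw count gives 33 − 2 + 3 = 34 true annuli.
2.1 mm over 34 years gives 2.1 / 34 ≈ 0.062 mm per year.

0.062 mm per year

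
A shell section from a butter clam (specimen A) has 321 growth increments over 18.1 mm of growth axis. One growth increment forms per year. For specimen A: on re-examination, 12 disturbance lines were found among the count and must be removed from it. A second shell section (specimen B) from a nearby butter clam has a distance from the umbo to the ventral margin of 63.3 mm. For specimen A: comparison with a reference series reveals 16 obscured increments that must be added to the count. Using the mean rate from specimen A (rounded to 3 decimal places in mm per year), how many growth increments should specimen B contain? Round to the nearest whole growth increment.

Specimen A: correcting the raw count gives 321 − 12 + 16 = 325 true growth increments.
A: 18.1 mm over 325 years gives 18.1 / 325 ≈ 0.056 mm/year.
For B, 63.3 / 0.056 = 1130.36 years ≈ 1130 growth increments.

1130 growth increments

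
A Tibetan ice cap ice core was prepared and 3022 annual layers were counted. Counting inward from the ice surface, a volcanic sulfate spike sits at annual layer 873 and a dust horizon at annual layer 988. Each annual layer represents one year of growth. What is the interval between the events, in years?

The two markers are separated by 988 − 873 = 115 annual layers.
One annual layer per year makes the interval 115 years.

115 years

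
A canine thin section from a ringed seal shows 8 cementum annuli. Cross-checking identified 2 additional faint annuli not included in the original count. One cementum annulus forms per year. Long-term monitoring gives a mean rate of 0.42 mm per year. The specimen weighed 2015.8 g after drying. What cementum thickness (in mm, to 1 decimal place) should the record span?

4.2 mm

True cementum annulus count = 8 + 2 = 10.
Length ≈ 0.42 × 10 = 4.2 mm.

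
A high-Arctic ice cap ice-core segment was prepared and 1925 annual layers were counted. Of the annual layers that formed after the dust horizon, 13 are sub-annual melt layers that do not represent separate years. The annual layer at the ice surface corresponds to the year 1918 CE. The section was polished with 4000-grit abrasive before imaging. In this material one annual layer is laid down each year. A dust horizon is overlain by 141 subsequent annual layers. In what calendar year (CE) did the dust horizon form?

141 annual layers formed after the dust horizon.
Excluding 13 false annual layers: 141 − 13 = 128.
The annual layer at the ice surface is 1918 CE, so the dust horizon dates to 1918 − 128 = 1790 CE.

1790 CE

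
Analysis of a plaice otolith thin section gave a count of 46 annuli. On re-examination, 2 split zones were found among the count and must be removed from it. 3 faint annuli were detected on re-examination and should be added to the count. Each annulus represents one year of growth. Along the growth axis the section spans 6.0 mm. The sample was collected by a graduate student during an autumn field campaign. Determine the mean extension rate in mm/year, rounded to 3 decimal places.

0.128 mm/year

Adjusted count: 46 − 2 + 3 = 47 annuli.
Mean rate = 6.0 mm / 47 years ≈ 0.128 mm/year.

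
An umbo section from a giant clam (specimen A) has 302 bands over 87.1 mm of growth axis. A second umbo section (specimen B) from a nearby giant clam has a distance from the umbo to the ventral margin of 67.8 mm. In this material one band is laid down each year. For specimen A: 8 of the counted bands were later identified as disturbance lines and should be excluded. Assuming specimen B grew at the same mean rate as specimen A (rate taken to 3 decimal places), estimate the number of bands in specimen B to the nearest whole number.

229 bands

Specimen A: correcting the raw count gives 302 − 8 = 294 true bands.
A: Extension rate ≈ 87.1 / 294 = 0.296 mm/year.
For B, 67.8 / 0.296 = 229.05 years ≈ 229 bands.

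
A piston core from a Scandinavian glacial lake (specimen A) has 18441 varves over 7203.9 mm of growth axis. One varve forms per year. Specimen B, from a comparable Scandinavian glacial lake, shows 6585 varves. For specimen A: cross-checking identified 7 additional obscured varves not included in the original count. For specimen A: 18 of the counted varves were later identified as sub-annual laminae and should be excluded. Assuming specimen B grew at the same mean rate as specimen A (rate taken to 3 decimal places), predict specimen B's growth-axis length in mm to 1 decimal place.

2574.7 mm

Specimen A: adjusted count: 18441 − 18 + 7 = 18430 varves.
A: Extension rate ≈ 7203.9 / 18430 = 0.391 mm per year.
Length of B = 0.391 × 6585 = 2574.7 mm.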